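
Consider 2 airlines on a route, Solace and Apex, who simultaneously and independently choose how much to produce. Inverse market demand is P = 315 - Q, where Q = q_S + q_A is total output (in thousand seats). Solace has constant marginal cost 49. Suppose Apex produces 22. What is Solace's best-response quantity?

With the rival's output fixed at 22, Solace's profit is π_S = (315 - 22 - q_S)q_S - (49q_S) = (293 - q_S)q_S - (49q_S).
∂π_S/∂q_S = 244 - 2q_S = 0, so q_S = 122.

122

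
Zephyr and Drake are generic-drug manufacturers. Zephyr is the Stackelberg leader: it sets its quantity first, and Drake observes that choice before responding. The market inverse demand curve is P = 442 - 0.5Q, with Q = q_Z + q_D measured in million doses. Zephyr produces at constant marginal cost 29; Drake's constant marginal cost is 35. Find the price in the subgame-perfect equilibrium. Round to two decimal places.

133.75

Solve by backward induction. Given q_Z, the follower Drake maximises π_D = (442 - (1/2)q_Z - (1/2)q_D)q_D - 35q_D.
Setting the follower's marginal profit to zero, 407 - (1/2)q_Z - q_D = 0, i.e. q_D = (407 - (1/2)q_Z).
The leader anticipates this reaction. Substituting into P = 442 - 0.5Q gives P = 477/2 - (1/4)q_Z, so π_Z = (477/2 - (1/4)q_Z)q_Z - 29q_Z.
Leader FOC: 419/2 - (1/2)q_Z = 0, so q_Z = 419.
Then q_D = (407 - (1/2)·419) = 395/2.
Total output Q = 1233/2, so price P = 442 - (1/2)·(1233/2) = 535/4.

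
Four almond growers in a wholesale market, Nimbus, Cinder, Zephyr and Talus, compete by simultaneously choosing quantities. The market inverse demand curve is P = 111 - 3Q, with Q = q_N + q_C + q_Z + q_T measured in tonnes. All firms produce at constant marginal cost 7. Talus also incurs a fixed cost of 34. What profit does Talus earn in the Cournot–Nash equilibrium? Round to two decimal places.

110.21

Each firm earns π_i = (111 - 3Q)q_i - 7q_i.
Setting ∂π_i/∂q_i = 0 with rivals' quantities fixed: 104 - 6q_i - 3·Σ_{j≠i} q_j = 0.
With identical firms every q_j equals q_i, so Σ_{j≠i} q_j = 3q_i and 104 = 15q_i, giving q_i = 104/15.
Price P = 111 - 3·(416/15) = 139/5.
Talus's profit: (139/5 - 7)·(104/15) - 34 = 110.2133.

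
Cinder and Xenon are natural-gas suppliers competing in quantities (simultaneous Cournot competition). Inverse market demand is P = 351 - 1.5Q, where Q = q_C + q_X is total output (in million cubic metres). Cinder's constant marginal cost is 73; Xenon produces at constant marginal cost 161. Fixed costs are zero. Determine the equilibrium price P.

195

Cinder's profit: π_C = (351 - 1.5Q)q_C - (73q_C). Setting ∂π_C/∂q_C = 0: 278 - 3q_C - (3/2)(q_X) = 0.
Xenon's first-order condition: 190 - 3q_X - (3/2)(q_C) = 0.
Rearranging gives the reaction functions q_C = (278 - (3/2)q_X)/3 and q_X = (190 - (3/2)q_C)/3.
Solving the pair: q_C = 244/3, q_X = 68/3.
Total output Q = 104, so price P = 351 - (3/2)·104 = 195.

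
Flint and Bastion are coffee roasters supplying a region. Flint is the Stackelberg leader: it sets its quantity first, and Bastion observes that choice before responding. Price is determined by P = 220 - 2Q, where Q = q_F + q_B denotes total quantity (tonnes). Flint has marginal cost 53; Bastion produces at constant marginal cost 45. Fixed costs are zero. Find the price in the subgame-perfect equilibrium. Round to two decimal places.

The follower Bastion best-responds to any q_F: π_B = (220 - 2Q)q_B - 45q_B.
Setting the follower's marginal profit to zero, 175 - 2q_F - 4q_B = 0, i.e. q_B = (175 - 2q_F)/4.
The leader anticipates this reaction. Substituting into P = 220 - 2Q gives P = 265/2 - q_F, so π_F = (265/2 - q_F)q_F - 53q_F.
Leader FOC: 159/2 - 2q_F = 0, so q_F = 159/4.
Then q_B = (175 - 2·(159/4))/4 = 191/8.
Total output Q = 509/8, so price P = 220 - 2·(509/8) = 371/4.

92.75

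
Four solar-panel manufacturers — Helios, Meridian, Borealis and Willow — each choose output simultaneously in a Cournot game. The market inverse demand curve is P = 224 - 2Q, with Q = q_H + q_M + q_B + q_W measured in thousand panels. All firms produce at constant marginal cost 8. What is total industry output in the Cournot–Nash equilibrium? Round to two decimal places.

A representative firm's profit is π_i = q_i(224 - 2Q) - 8q_i.
First-order condition (treating rivals' output as given): 216 - 4q_i - 2·Σ_{j≠i} q_j = 0.
With identical firms every q_j equals q_i, so Σ_{j≠i} q_j = 3q_i and 216 = 10q_i, giving q_i = 108/5.
Total output Q = 108/5 + 108/5 + 108/5 + 108/5 = 432/5.

86.40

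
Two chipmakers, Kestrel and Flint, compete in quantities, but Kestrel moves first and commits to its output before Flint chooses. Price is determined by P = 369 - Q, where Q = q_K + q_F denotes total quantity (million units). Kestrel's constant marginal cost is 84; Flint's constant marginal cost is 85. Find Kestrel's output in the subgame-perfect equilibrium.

143

The follower Flint best-responds to any q_K: π_F = (369 - Q)q_F - 85q_F.
∂π_F/∂q_F = 284 - q_K - 2q_F = 0 gives the reaction function q_F = (284 - q_K)/2.
Kestrel substitutes q_F(q_K) into its own profit: π_K = q_K(369 - q_K - (284 - q_K)/2) - 84q_K = (227 - (1/2)q_K)q_K - 84q_K.
The leader's first-order condition 143 - q_K = 0 yields q_K = 143.
Then q_F = (284 - 143)/2 = 141/2.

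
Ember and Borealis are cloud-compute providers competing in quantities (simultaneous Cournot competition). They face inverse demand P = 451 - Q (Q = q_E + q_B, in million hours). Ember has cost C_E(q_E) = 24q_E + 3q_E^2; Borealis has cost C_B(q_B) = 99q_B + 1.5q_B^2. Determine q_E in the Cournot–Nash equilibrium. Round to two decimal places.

45.72

Ember's profit: π_E = (451 - Q)q_E - (24q_E + 3q_E²). Setting ∂π_E/∂q_E = 0: 427 - 8q_E - (q_B) = 0.
Borealis's profit: π_B = (451 - Q)q_B - (99q_B + (3/2)q_B²). Setting ∂π_B/∂q_B = 0: 352 - 5q_B - (q_E) = 0.
Rearranging gives the reaction functions q_E = (427 - q_B)/8 and q_B = (352 - q_E)/5.
Solving the pair: q_E = 1783/39, q_B = 61.2564.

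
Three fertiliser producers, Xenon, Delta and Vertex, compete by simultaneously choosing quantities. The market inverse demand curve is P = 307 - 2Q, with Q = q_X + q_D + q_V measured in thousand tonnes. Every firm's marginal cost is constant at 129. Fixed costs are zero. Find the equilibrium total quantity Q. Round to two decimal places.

Each firm earns π_i = (307 - 2Q)q_i - 129q_i.
First-order condition (treating rivals' output as given): 178 - 4q_i - 2·Σ_{j≠i} q_j = 0.
With identical firms every q_j equals q_i, so Σ_{j≠i} q_j = 2q_i and 178 = 8q_i, giving q_i = 89/4.
Total output Q = 89/4 + 89/4 + 89/4 = 267/4.

66.75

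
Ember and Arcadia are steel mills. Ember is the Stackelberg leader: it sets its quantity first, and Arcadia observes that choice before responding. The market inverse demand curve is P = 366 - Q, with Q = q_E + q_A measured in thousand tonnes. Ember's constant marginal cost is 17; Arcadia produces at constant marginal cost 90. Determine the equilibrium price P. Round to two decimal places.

Solve by backward induction. Given q_E, the follower Arcadia maximises π_A = (366 - q_E - q_A)q_A - 90q_A.
∂π_A/∂q_A = 276 - q_E - 2q_A = 0 gives the reaction function q_A = (276 - q_E)/2.
The leader anticipates this reaction. Substituting into P = 366 - Q gives P = 228 - (1/2)q_E, so π_E = (228 - (1/2)q_E)q_E - 17q_E.
The leader's first-order condition 211 - q_E = 0 yields q_E = 211.
Then q_A = (276 - 211)/2 = 65/2.
Total output Q = 487/2, so price P = 366 - 487/2 = 245/2.

122.50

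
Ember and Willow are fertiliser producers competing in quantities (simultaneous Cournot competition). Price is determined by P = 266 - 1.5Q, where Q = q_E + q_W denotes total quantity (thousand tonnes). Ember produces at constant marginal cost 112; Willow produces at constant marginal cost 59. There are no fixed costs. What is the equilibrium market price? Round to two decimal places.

Ember's profit: π_E = (266 - 1.5Q)q_E - (112q_E). Setting ∂π_E/∂q_E = 0: 154 - 3q_E - (3/2)(q_W) = 0.
Willow's first-order condition: 207 - 3q_W - (3/2)(q_E) = 0.
Best responses: q_E = (154 - (3/2)q_W)/3, q_W = (207 - (3/2)q_E)/3.
Solving the pair: q_E = 202/9, q_W = 520/9.
Total output Q = 722/9, so price P = 266 - (3/2)·(722/9) = 437/3.

145.67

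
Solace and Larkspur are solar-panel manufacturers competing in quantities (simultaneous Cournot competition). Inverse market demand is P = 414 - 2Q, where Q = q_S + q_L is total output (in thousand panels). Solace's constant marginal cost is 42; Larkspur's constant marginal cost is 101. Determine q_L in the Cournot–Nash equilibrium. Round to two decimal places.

42.33

Solace's profit: π_S = (414 - 2Q)q_S - (42q_S). Setting ∂π_S/∂q_S = 0: 372 - 4q_S - 2(q_L) = 0.
Larkspur's first-order condition: 313 - 4q_L - 2(q_S) = 0.
Rearranging gives the reaction functions q_S = (372 - 2q_L)/4 and q_L = (313 - 2q_S)/4.
Solving the pair: q_S = 431/6, q_L = 127/3.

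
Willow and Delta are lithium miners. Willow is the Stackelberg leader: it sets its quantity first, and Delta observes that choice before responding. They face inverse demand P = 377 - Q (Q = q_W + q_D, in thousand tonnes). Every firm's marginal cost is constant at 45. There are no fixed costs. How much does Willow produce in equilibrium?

The follower Delta best-responds to any q_W: π_D = (377 - Q)q_D - 45q_D.
∂π_D/∂q_D = 332 - q_W - 2q_D = 0 gives the reaction function q_D = (332 - q_W)/2.
Willow substitutes q_D(q_W) into its own profit: π_W = q_W(377 - q_W - (332 - q_W)/2) - 45q_W = (211 - (1/2)q_W)q_W - 45q_W.
Leader FOC: 166 - q_W = 0, so q_W = 166.
Then q_D = (332 - 166)/2 = 83.

166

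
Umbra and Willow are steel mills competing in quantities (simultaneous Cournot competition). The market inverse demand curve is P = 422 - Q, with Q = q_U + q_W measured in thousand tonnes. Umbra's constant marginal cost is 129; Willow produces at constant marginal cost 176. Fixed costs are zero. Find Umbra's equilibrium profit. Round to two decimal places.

12844.44

Umbra's profit: π_U = (422 - Q)q_U - (129q_U). Setting ∂π_U/∂q_U = 0: 293 - 2q_U - (q_W) = 0.
Willow's first-order condition: 246 - 2q_W - (q_U) = 0.
Best responses: q_U = (293 - q_W)/2, q_W = (246 - q_U)/2.
Substituting one into the other gives q_U = 340/3 and q_W = 199/3.
Price P = 422 - 539/3 = 727/3.
Umbra's profit: (727/3 - 129)·(340/3) = 12844.4444.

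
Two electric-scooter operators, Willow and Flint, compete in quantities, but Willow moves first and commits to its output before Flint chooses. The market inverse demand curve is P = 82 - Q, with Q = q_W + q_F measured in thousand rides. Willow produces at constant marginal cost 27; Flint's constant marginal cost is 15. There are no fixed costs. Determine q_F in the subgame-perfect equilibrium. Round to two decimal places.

22.75

Solve by backward induction. Given q_W, the follower Flint maximises π_F = (82 - q_W - q_F)q_F - 15q_F.
∂π_F/∂q_F = 67 - q_W - 2q_F = 0 gives the reaction function q_F = (67 - q_W)/2.
The leader anticipates this reaction. Substituting into P = 82 - Q gives P = 97/2 - (1/2)q_W, so π_W = (97/2 - (1/2)q_W)q_W - 27q_W.
Leader FOC: 43/2 - q_W = 0, so q_W = 43/2.
Then q_F = (67 - 43/2)/2 = 91/4.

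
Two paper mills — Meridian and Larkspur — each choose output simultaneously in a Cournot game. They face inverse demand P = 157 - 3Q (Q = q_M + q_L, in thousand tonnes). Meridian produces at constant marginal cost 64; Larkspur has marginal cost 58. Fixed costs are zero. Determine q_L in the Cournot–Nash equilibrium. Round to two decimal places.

11.67

Meridian's profit: π_M = (157 - 3Q)q_M - (64q_M). Setting ∂π_M/∂q_M = 0: 93 - 6q_M - 3(q_L) = 0.
Larkspur's first-order condition: 99 - 6q_L - 3(q_M) = 0.
So q_M = (93 - 3q_L)/6 and q_L = (99 - 3q_M)/6.
Solving the pair: q_M = 29/3, q_L = 35/3.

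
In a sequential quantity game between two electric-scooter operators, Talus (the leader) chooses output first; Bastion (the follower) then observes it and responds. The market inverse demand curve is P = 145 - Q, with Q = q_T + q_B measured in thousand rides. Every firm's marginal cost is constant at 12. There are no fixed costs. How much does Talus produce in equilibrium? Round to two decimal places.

66.50

Solve by backward induction. Given q_T, the follower Bastion maximises π_B = (145 - q_T - q_B)q_B - 12q_B.
Setting the follower's marginal profit to zero, 133 - q_T - 2q_B = 0, i.e. q_B = (133 - q_T)/2.
The leader anticipates this reaction. Substituting into P = 145 - Q gives P = 157/2 - (1/2)q_T, so π_T = (157/2 - (1/2)q_T)q_T - 12q_T.
The leader's first-order condition 133/2 - q_T = 0 yields q_T = 133/2.
Then q_B = (133 - 133/2)/2 = 133/4.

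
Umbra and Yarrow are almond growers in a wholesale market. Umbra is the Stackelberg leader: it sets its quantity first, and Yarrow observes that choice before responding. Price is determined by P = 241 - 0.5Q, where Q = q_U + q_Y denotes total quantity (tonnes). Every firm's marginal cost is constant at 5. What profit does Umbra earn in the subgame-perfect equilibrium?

The follower Yarrow best-responds to any q_U: π_Y = (241 - 0.5Q)q_Y - 5q_Y.
∂π_Y/∂q_Y = 236 - (1/2)q_U - q_Y = 0 gives the reaction function q_Y = (236 - (1/2)q_U).
The leader anticipates this reaction. Substituting into P = 241 - 0.5Q gives P = 123 - (1/4)q_U, so π_U = (123 - (1/4)q_U)q_U - 5q_U.
Maximising: ∂π_U/∂q_U = 118 - (1/2)q_U = 0, giving q_U = 236.
Then q_Y = (236 - (1/2)·236) = 118.
Price P = 241 - (1/2)·354 = 64.
Umbra's profit: (64 - 5)·236 = 13924.

13924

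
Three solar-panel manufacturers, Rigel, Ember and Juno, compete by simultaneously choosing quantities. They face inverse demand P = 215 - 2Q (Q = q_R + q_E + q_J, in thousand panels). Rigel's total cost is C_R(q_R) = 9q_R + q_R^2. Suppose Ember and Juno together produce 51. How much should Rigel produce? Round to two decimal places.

17.33

With rivals' combined output fixed at 51, Rigel's profit is π_R = (215 - 2·51 - 2q_R)q_R - (9q_R + q_R²) = (113 - 2q_R)q_R - (9q_R + q_R²).
∂π_R/∂q_R = 104 - 6q_R = 0, so q_R = 52/3.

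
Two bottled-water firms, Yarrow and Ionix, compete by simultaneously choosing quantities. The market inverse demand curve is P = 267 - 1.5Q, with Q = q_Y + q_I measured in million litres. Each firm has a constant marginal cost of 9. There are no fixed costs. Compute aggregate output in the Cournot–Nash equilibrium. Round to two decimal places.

A representative firm's profit is π_i = q_i(267 - 1.5Q) - 9q_i.
Setting ∂π_i/∂q_i = 0 with rivals' quantities fixed: 258 - 3q_i - (3/2)q_j = 0.
By symmetry each firm produces the same amount; substituting q_j = q_i yields q_i = 258/(9/2) = 172/3.
Total output Q = 172/3 + 172/3 = 344/3.

114.67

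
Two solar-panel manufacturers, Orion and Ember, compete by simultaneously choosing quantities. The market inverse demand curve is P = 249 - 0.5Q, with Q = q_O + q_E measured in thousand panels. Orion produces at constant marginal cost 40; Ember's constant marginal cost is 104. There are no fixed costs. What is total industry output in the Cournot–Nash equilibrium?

Orion's profit: π_O = (249 - 0.5Q)q_O - (40q_O). Setting ∂π_O/∂q_O = 0: 209 - q_O - (1/2)(q_E) = 0.
Ember's profit: π_E = (249 - 0.5Q)q_E - (104q_E). Setting ∂π_E/∂q_E = 0: 145 - q_E - (1/2)(q_O) = 0.
Rearranging gives the reaction functions q_O = (209 - (1/2)q_E) and q_E = (145 - (1/2)q_O).
Solving the pair: q_O = 182, q_E = 54.
Total output Q = 182 + 54 = 236.

236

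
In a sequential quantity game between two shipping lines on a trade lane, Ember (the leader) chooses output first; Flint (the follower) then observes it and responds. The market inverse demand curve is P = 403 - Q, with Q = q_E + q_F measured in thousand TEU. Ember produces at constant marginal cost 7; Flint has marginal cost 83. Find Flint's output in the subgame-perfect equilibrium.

42

The follower Flint best-responds to any q_E: π_F = (403 - Q)q_F - 83q_F.
Setting the follower's marginal profit to zero, 320 - q_E - 2q_F = 0, i.e. q_F = (320 - q_E)/2.
Ember substitutes q_F(q_E) into its own profit: π_E = q_E(403 - q_E - (320 - q_E)/2) - 7q_E = (243 - (1/2)q_E)q_E - 7q_E.
Maximising: ∂π_E/∂q_E = 236 - q_E = 0, giving q_E = 236.
Then q_F = (320 - 236)/2 = 42.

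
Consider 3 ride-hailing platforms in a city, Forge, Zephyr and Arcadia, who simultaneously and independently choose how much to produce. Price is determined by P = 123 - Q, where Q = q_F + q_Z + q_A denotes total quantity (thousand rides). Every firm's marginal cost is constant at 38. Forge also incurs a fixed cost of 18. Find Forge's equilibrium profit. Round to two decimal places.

A representative firm's profit is π_i = q_i(123 - Q) - 38q_i.
Setting ∂π_i/∂q_i = 0 with rivals' quantities fixed: 85 - 2q_i - Σ_{j≠i} q_j = 0.
With identical firms every q_j equals q_i, so Σ_{j≠i} q_j = 2q_i and 85 = 4q_i, giving q_i = 85/4.
Price P = 123 - 255/4 = 237/4.
Forge's profit: (237/4 - 38)·(85/4) - 18 = 433.5625.

433.56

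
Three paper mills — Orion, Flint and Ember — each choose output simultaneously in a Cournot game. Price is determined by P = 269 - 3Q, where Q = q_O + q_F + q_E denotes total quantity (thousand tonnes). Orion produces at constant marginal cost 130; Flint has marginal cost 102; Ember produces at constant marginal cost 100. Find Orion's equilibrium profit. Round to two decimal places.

136.69

Orion's profit: π_O = (269 - 3Q)q_O - (130q_O). Setting ∂π_O/∂q_O = 0: 139 - 6q_O - 3(q_F + q_E) = 0.
Flint's first-order condition: 167 - 6q_F - 3(q_O + q_E) = 0.
Ember's first-order condition: 169 - 6q_E - 3(q_O + q_F) = 0.
Adding the 3 conditions: 475 − 6Q − 6Q = 0, i.e. Q = 475/12.
Back-substituting: q_O = (139 − 475/4)/3 = 27/4, q_F = (167 − 475/4)/3 = 193/12, q_E = (169 − 475/4)/3 = 67/4.
Price P = 269 - 3·(475/12) = 601/4.
Orion's profit: (601/4 - 130)·(27/4) = 136.6875.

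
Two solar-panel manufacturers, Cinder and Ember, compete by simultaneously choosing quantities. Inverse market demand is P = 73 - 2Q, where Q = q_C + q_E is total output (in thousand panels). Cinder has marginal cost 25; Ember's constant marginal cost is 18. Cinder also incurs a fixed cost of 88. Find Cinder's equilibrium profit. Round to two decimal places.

Cinder's profit: π_C = (73 - 2Q)q_C - (25q_C). Setting ∂π_C/∂q_C = 0: 48 - 4q_C - 2(q_E) = 0.
Ember's profit: π_E = (73 - 2Q)q_E - (18q_E). Setting ∂π_E/∂q_E = 0: 55 - 4q_E - 2(q_C) = 0.
Rearranging gives the reaction functions q_C = (48 - 2q_E)/4 and q_E = (55 - 2q_C)/4.
Substituting one into the other gives q_C = 41/6 and q_E = 31/3.
Price P = 73 - 2·(103/6) = 116/3.
Cinder's profit: (116/3 - 25)·(41/6) - 88 = 97/18.

5.39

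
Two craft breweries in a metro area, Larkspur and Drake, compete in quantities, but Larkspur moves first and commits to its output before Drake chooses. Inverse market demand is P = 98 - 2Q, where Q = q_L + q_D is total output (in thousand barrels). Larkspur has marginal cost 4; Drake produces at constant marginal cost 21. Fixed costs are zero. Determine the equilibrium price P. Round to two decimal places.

The follower Drake best-responds to any q_L: π_D = (98 - 2Q)q_D - 21q_D.
Setting the follower's marginal profit to zero, 77 - 2q_L - 4q_D = 0, i.e. q_D = (77 - 2q_L)/4.
Larkspur substitutes q_D(q_L) into its own profit: π_L = q_L(98 - 2q_L - (77 - 2q_L)/2) - 4q_L = (119/2 - q_L)q_L - 4q_L.
The leader's first-order condition 111/2 - 2q_L = 0 yields q_L = 111/4.
Then q_D = (77 - 2·(111/4))/4 = 43/8.
Total output Q = 265/8, so price P = 98 - 2·(265/8) = 127/4.

31.75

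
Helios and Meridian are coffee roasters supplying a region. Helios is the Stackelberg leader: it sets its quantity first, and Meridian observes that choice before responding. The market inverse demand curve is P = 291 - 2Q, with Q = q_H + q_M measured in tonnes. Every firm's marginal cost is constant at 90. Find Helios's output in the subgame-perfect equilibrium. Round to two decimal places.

Solve by backward induction. Given q_H, the follower Meridian maximises π_M = (291 - 2q_H - 2q_M)q_M - 90q_M.
Follower FOC: 201 - 2q_H - 4q_M = 0, so q_M(q_H) = (201 - 2q_H)/4.
Helios substitutes q_M(q_H) into its own profit: π_H = q_H(291 - 2q_H - (201 - 2q_H)/2) - 90q_H = (381/2 - q_H)q_H - 90q_H.
Leader FOC: 201/2 - 2q_H = 0, so q_H = 201/4.
Then q_M = (201 - 2·(201/4))/4 = 201/8.

50.25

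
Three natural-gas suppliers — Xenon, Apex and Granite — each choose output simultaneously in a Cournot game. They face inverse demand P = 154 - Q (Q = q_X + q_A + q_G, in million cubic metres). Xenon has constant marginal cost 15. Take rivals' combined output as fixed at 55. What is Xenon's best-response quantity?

With rivals' combined output fixed at 55, Xenon's profit is π_X = (154 - 55 - q_X)q_X - (15q_X) = (99 - q_X)q_X - (15q_X).
∂π_X/∂q_X = 84 - 2q_X = 0, so q_X = 42.

42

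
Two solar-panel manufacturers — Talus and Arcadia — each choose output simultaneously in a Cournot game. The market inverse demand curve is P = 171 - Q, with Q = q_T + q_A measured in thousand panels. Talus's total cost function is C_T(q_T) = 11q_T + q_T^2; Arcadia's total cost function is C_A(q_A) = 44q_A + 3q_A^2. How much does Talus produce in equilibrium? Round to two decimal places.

Talus's profit: π_T = (171 - Q)q_T - (11q_T + q_T²). Setting ∂π_T/∂q_T = 0: 160 - 4q_T - (q_A) = 0.
Arcadia's first-order condition: 127 - 8q_A - (q_T) = 0.
Rearranging gives the reaction functions q_T = (160 - q_A)/4 and q_A = (127 - q_T)/8.
Solving the pair: q_T = 1153/31, q_A = 348/31.

37.19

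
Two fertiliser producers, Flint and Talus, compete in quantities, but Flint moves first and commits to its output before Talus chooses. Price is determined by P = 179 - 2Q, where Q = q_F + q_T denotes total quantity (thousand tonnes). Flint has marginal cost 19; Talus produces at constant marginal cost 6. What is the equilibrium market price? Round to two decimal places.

55.75

Solve by backward induction. Given q_F, the follower Talus maximises π_T = (179 - 2q_F - 2q_T)q_T - 6q_T.
∂π_T/∂q_T = 173 - 2q_F - 4q_T = 0 gives the reaction function q_T = (173 - 2q_F)/4.
The leader anticipates this reaction. Substituting into P = 179 - 2Q gives P = 185/2 - q_F, so π_F = (185/2 - q_F)q_F - 19q_F.
Leader FOC: 147/2 - 2q_F = 0, so q_F = 147/4.
Then q_T = (173 - 2·(147/4))/4 = 199/8.
Total output Q = 493/8, so price P = 179 - 2·(493/8) = 223/4.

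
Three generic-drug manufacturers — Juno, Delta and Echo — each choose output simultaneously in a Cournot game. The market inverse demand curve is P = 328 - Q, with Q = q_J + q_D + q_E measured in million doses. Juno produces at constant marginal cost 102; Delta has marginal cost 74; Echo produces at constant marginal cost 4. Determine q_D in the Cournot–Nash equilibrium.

Juno's profit: π_J = (328 - Q)q_J - (102q_J). Setting ∂π_J/∂q_J = 0: 226 - 2q_J - (q_D + q_E) = 0.
Delta's first-order condition: 254 - 2q_D - (q_J + q_E) = 0.
Echo's profit: π_E = (328 - Q)q_E - (4q_E). Setting ∂π_E/∂q_E = 0: 324 - 2q_E - (q_J + q_D) = 0.
Summing all 3 equations gives 804 − 4Q = 0, hence Q = 201.
Back-substituting: q_J = (226 − 201) = 25, q_D = (254 − 201) = 53, q_E = (324 − 201) = 123.

53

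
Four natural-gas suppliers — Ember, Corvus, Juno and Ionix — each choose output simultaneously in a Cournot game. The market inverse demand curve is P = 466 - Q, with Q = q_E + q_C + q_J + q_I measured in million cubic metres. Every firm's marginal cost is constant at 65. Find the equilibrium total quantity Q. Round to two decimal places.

320.80

A representative firm's profit is π_i = q_i(466 - Q) - 65q_i.
Setting ∂π_i/∂q_i = 0 with rivals' quantities fixed: 401 - 2q_i - Σ_{j≠i} q_j = 0.
With identical firms every q_j equals q_i, so Σ_{j≠i} q_j = 3q_i and 401 = 5q_i, giving q_i = 401/5.
Total output Q = 401/5 + 401/5 + 401/5 + 401/5 = 1604/5.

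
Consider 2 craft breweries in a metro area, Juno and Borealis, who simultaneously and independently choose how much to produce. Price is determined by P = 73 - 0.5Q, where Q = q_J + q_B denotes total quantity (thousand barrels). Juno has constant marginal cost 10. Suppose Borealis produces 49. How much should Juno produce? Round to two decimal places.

38.50

With the rival's output fixed at 49, Juno's profit is π_J = (73 - (1/2)·49 - (1/2)q_J)q_J - (10q_J) = (97/2 - (1/2)q_J)q_J - (10q_J).
∂π_J/∂q_J = 77/2 - q_J = 0, so q_J = 77/2.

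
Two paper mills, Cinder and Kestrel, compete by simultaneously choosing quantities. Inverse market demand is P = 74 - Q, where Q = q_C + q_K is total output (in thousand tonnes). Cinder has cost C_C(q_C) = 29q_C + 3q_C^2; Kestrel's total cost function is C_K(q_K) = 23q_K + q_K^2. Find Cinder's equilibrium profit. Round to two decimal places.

Cinder's profit: π_C = (74 - Q)q_C - (29q_C + 3q_C²). Setting ∂π_C/∂q_C = 0: 45 - 8q_C - (q_K) = 0.
Kestrel's profit: π_K = (74 - Q)q_K - (23q_K + q_K²). Setting ∂π_K/∂q_K = 0: 51 - 4q_K - (q_C) = 0.
Rearranging gives the reaction functions q_C = (45 - q_K)/8 and q_K = (51 - q_C)/4.
Substituting one into the other gives q_C = 129/31 and q_K = 363/31.
Price P = 74 - 492/31 = 1802/31.
Cinder's profit: (1802/31)·(129/31) - 29·(129/31) - 3(129/31)² = 69.2653.

69.27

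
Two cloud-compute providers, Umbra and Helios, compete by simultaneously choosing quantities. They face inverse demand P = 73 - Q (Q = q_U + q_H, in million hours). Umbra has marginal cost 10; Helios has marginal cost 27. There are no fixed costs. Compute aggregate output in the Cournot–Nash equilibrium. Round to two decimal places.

36.33

Umbra's profit: π_U = (73 - Q)q_U - (10q_U). Setting ∂π_U/∂q_U = 0: 63 - 2q_U - (q_H) = 0.
Helios's profit: π_H = (73 - Q)q_H - (27q_H). Setting ∂π_H/∂q_H = 0: 46 - 2q_H - (q_U) = 0.
So q_U = (63 - q_H)/2 and q_H = (46 - q_U)/2.
Solving the pair: q_U = 80/3, q_H = 29/3.
Total output Q = 80/3 + 29/3 = 109/3.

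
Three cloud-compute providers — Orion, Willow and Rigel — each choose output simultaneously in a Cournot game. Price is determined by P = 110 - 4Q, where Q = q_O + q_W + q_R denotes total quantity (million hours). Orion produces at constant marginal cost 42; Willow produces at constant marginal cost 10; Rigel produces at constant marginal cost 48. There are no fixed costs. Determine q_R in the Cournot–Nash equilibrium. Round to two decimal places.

Orion's profit: π_O = (110 - 4Q)q_O - (42q_O). Setting ∂π_O/∂q_O = 0: 68 - 8q_O - 4(q_W + q_R) = 0.
Willow's profit: π_W = (110 - 4Q)q_W - (10q_W). Setting ∂π_W/∂q_W = 0: 100 - 8q_W - 4(q_O + q_R) = 0.
Rigel's profit: π_R = (110 - 4Q)q_R - (48q_R). Setting ∂π_R/∂q_R = 0: 62 - 8q_R - 4(q_O + q_W) = 0.
Adding the 3 conditions: 230 − 8Q − 8Q = 0, i.e. Q = 115/8.
Back-substituting: q_O = (68 − 115/2)/4 = 21/8, q_W = (100 − 115/2)/4 = 85/8, q_R = (62 − 115/2)/4 = 9/8.

1.13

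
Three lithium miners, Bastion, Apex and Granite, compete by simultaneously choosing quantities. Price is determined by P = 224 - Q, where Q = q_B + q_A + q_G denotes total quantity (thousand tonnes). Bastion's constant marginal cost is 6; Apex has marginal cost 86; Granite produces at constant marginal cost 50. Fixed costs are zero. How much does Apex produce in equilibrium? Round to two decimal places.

5.50

Bastion's profit: π_B = (224 - Q)q_B - (6q_B). Setting ∂π_B/∂q_B = 0: 218 - 2q_B - (q_A + q_G) = 0.
Apex's first-order condition: 138 - 2q_A - (q_B + q_G) = 0.
Granite's profit: π_G = (224 - Q)q_G - (50q_G). Setting ∂π_G/∂q_G = 0: 174 - 2q_G - (q_B + q_A) = 0.
Adding the 3 first-order conditions: 530 − 4Q = 0, so Q = 265/2.
Back-substituting: q_B = (218 − 265/2) = 171/2, q_A = (138 − 265/2) = 11/2, q_G = (174 − 265/2) = 83/2.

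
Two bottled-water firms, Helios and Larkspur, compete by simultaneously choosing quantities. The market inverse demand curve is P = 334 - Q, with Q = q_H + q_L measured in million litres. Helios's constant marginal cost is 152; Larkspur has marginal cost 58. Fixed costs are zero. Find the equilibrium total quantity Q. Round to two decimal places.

Helios's profit: π_H = (334 - Q)q_H - (152q_H). Setting ∂π_H/∂q_H = 0: 182 - 2q_H - (q_L) = 0.
Larkspur's first-order condition: 276 - 2q_L - (q_H) = 0.
So q_H = (182 - q_L)/2 and q_L = (276 - q_H)/2.
Solving the pair: q_H = 88/3, q_L = 370/3.
Total output Q = 88/3 + 370/3 = 458/3.

152.67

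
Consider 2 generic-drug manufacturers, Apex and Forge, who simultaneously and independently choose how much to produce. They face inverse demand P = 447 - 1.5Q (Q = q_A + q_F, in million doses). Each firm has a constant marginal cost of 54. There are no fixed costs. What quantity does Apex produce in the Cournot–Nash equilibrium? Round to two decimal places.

Each firm earns π_i = (447 - 1.5Q)q_i - 54q_i.
First-order condition (treating rivals' output as given): 393 - 3q_i - (3/2)q_j = 0.
With identical firms every q_j equals q_i, so q_j = q_i and 393 = (9/2)q_i, giving q_i = 262/3.

87.33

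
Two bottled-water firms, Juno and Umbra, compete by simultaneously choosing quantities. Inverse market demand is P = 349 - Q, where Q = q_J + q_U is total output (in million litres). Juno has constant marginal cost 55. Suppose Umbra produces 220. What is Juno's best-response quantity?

37

With the rival's output fixed at 220, Juno's profit is π_J = (349 - 220 - q_J)q_J - (55q_J) = (129 - q_J)q_J - (55q_J).
∂π_J/∂q_J = 74 - 2q_J = 0, so q_J = 37.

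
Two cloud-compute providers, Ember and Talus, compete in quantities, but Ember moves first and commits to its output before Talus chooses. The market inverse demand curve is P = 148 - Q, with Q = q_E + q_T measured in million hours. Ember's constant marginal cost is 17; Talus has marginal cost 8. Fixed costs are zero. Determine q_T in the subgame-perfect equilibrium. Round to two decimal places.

39.50

Solve by backward induction. Given q_E, the follower Talus maximises π_T = (148 - q_E - q_T)q_T - 8q_T.
Follower FOC: 140 - q_E - 2q_T = 0, so q_T(q_E) = (140 - q_E)/2.
Ember substitutes q_T(q_E) into its own profit: π_E = q_E(148 - q_E - (140 - q_E)/2) - 17q_E = (78 - (1/2)q_E)q_E - 17q_E.
The leader's first-order condition 61 - q_E = 0 yields q_E = 61.
Then q_T = (140 - 61)/2 = 79/2.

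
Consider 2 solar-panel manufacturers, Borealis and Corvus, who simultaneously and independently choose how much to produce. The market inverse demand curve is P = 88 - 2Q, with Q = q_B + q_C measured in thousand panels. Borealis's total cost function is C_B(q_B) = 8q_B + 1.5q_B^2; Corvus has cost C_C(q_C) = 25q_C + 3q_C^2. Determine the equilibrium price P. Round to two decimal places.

Borealis's profit: π_B = (88 - 2Q)q_B - (8q_B + (3/2)q_B²). Setting ∂π_B/∂q_B = 0: 80 - 7q_B - 2(q_C) = 0.
Corvus's profit: π_C = (88 - 2Q)q_C - (25q_C + 3q_C²). Setting ∂π_C/∂q_C = 0: 63 - 10q_C - 2(q_B) = 0.
Best responses: q_B = (80 - 2q_C)/7, q_C = (63 - 2q_B)/10.
Solving the pair: q_B = 337/33, q_C = 281/66.
Total output Q = 955/66, so price P = 88 - 2·(955/66) = 1949/33.

59.06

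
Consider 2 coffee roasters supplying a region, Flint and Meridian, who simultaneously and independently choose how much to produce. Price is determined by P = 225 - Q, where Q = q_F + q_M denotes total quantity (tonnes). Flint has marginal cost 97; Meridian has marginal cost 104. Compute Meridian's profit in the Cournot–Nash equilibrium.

1444

Flint's profit: π_F = (225 - Q)q_F - (97q_F). Setting ∂π_F/∂q_F = 0: 128 - 2q_F - (q_M) = 0.
Meridian's profit: π_M = (225 - Q)q_M - (104q_M). Setting ∂π_M/∂q_M = 0: 121 - 2q_M - (q_F) = 0.
So q_F = (128 - q_M)/2 and q_M = (121 - q_F)/2.
Solving the pair: q_F = 45, q_M = 38.
Price P = 225 - 83 = 142.
Meridian's profit: (142 - 104)·38 = 1444.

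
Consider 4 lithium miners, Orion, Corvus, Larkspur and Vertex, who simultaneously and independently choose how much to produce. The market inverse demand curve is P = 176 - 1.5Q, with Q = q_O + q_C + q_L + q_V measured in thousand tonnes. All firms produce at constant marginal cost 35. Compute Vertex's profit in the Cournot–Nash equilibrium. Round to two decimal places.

A representative firm's profit is π_i = q_i(176 - 1.5Q) - 35q_i.
Setting ∂π_i/∂q_i = 0 with rivals' quantities fixed: 141 - 3q_i - (3/2)·Σ_{j≠i} q_j = 0.
By symmetry each firm produces the same amount; substituting Σ_{j≠i} q_j = 3q_i yields q_i = 141/(15/2) = 94/5.
Price P = 176 - (3/2)·(376/5) = 316/5.
Vertex's profit: (316/5 - 35)·(94/5) = 530.1600.

530.16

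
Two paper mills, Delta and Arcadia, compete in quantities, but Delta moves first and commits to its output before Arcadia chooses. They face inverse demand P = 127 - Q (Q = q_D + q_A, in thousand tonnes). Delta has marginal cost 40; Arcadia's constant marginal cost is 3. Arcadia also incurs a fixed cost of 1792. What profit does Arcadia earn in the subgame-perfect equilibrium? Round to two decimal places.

The follower Arcadia best-responds to any q_D: π_A = (127 - Q)q_A - 3q_A.
Setting the follower's marginal profit to zero, 124 - q_D - 2q_A = 0, i.e. q_A = (124 - q_D)/2.
The leader anticipates this reaction. Substituting into P = 127 - Q gives P = 65 - (1/2)q_D, so π_D = (65 - (1/2)q_D)q_D - 40q_D.
The leader's first-order condition 25 - q_D = 0 yields q_D = 25.
Then q_A = (124 - 25)/2 = 99/2.
Price P = 127 - 149/2 = 105/2.
Arcadia's profit: (105/2 - 3)·(99/2) - 1792 = 658.2500.

658.25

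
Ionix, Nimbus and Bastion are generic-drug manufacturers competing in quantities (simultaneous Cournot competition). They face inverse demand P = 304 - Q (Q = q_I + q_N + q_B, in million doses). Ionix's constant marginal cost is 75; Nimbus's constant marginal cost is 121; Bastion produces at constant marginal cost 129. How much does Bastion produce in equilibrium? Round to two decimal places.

28.25

Ionix's profit: π_I = (304 - Q)q_I - (75q_I). Setting ∂π_I/∂q_I = 0: 229 - 2q_I - (q_N + q_B) = 0.
Nimbus's profit: π_N = (304 - Q)q_N - (121q_N). Setting ∂π_N/∂q_N = 0: 183 - 2q_N - (q_I + q_B) = 0.
Bastion's first-order condition: 175 - 2q_B - (q_I + q_N) = 0.
Adding the 3 conditions: 587 − 2Q − 2Q = 0, i.e. Q = 587/4.
Back-substituting: q_I = (229 − 587/4) = 329/4, q_N = (183 − 587/4) = 145/4, q_B = (175 − 587/4) = 113/4.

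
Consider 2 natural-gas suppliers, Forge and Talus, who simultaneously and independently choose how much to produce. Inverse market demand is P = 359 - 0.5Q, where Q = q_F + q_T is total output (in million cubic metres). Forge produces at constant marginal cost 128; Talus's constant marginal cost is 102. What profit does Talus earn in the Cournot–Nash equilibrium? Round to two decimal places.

17797.56

Forge's profit: π_F = (359 - 0.5Q)q_F - (128q_F). Setting ∂π_F/∂q_F = 0: 231 - q_F - (1/2)(q_T) = 0.
Talus's profit: π_T = (359 - 0.5Q)q_T - (102q_T). Setting ∂π_T/∂q_T = 0: 257 - q_T - (1/2)(q_F) = 0.
Best responses: q_F = (231 - (1/2)q_T), q_T = (257 - (1/2)q_F).
Substituting one into the other gives q_F = 410/3 and q_T = 566/3.
Price P = 359 - (1/2)·(976/3) = 589/3.
Talus's profit: (589/3 - 102)·(566/3) = 17797.5556.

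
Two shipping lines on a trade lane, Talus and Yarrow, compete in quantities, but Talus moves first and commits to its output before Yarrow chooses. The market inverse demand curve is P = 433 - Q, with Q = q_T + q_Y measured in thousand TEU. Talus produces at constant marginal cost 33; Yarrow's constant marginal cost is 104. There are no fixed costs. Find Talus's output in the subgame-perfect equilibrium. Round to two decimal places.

235.50

Solve by backward induction. Given q_T, the follower Yarrow maximises π_Y = (433 - q_T - q_Y)q_Y - 104q_Y.
∂π_Y/∂q_Y = 329 - q_T - 2q_Y = 0 gives the reaction function q_Y = (329 - q_T)/2.
Talus substitutes q_Y(q_T) into its own profit: π_T = q_T(433 - q_T - (329 - q_T)/2) - 33q_T = (537/2 - (1/2)q_T)q_T - 33q_T.
Leader FOC: 471/2 - q_T = 0, so q_T = 471/2.
Then q_Y = (329 - 471/2)/2 = 187/4.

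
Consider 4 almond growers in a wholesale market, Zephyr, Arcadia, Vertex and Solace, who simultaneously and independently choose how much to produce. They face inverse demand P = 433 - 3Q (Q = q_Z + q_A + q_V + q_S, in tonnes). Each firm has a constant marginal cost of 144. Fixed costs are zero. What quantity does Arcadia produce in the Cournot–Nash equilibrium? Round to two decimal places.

19.27

Each firm earns π_i = (433 - 3Q)q_i - 144q_i.
First-order condition (treating rivals' output as given): 289 - 6q_i - 3·Σ_{j≠i} q_j = 0.
By symmetry each firm produces the same amount; substituting Σ_{j≠i} q_j = 3q_i yields q_i = 289/15.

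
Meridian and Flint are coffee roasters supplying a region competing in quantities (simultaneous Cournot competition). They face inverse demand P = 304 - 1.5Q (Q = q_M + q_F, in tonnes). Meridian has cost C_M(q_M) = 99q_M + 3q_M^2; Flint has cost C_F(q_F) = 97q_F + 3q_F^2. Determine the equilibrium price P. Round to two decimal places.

245.14

Meridian's profit: π_M = (304 - 1.5Q)q_M - (99q_M + 3q_M²). Setting ∂π_M/∂q_M = 0: 205 - 9q_M - (3/2)(q_F) = 0.
Flint's first-order condition: 207 - 9q_F - (3/2)(q_M) = 0.
Best responses: q_M = (205 - (3/2)q_F)/9, q_F = (207 - (3/2)q_M)/9.
Solving the pair: q_M = 682/35, q_F = 19.7524.
Total output Q = 824/21, so price P = 304 - (3/2)·(824/21) = 1716/7.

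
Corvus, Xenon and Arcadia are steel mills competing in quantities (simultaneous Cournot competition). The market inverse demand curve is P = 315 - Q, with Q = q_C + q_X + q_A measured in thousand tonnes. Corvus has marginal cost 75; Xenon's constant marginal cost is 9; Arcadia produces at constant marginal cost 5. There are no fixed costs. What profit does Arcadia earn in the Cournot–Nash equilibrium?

Corvus's profit: π_C = (315 - Q)q_C - (75q_C). Setting ∂π_C/∂q_C = 0: 240 - 2q_C - (q_X + q_A) = 0.
Xenon's first-order condition: 306 - 2q_X - (q_C + q_A) = 0.
Arcadia's profit: π_A = (315 - Q)q_A - (5q_A). Setting ∂π_A/∂q_A = 0: 310 - 2q_A - (q_C + q_X) = 0.
Adding the 3 conditions: 856 − 2Q − 2Q = 0, i.e. Q = 214.
Back-substituting: q_C = (240 − 214) = 26, q_X = (306 − 214) = 92, q_A = (310 − 214) = 96.
Price P = 315 - 214 = 101.
Arcadia's profit: (101 - 5)·96 = 9216.

9216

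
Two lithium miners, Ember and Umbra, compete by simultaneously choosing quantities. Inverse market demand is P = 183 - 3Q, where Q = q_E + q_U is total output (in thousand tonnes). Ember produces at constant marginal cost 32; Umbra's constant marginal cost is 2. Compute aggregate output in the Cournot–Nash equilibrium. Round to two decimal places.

36.89

Ember's profit: π_E = (183 - 3Q)q_E - (32q_E). Setting ∂π_E/∂q_E = 0: 151 - 6q_E - 3(q_U) = 0.
Umbra's profit: π_U = (183 - 3Q)q_U - (2q_U). Setting ∂π_U/∂q_U = 0: 181 - 6q_U - 3(q_E) = 0.
So q_E = (151 - 3q_U)/6 and q_U = (181 - 3q_E)/6.
Solving the pair: q_E = 121/9, q_U = 211/9.
Total output Q = 121/9 + 211/9 = 332/9.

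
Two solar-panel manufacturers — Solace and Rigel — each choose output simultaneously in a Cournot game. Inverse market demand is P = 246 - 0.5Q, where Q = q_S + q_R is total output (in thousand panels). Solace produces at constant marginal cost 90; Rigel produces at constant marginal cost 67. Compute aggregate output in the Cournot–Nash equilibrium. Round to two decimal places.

Solace's profit: π_S = (246 - 0.5Q)q_S - (90q_S). Setting ∂π_S/∂q_S = 0: 156 - q_S - (1/2)(q_R) = 0.
Rigel's profit: π_R = (246 - 0.5Q)q_R - (67q_R). Setting ∂π_R/∂q_R = 0: 179 - q_R - (1/2)(q_S) = 0.
So q_S = (156 - (1/2)q_R) and q_R = (179 - (1/2)q_S).
Solving the pair: q_S = 266/3, q_R = 404/3.
Total output Q = 266/3 + 404/3 = 670/3.

223.33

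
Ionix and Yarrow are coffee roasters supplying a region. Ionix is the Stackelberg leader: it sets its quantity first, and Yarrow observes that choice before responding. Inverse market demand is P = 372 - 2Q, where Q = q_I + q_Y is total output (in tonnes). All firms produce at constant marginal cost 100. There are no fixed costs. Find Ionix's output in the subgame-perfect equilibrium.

The follower Yarrow best-responds to any q_I: π_Y = (372 - 2Q)q_Y - 100q_Y.
∂π_Y/∂q_Y = 272 - 2q_I - 4q_Y = 0 gives the reaction function q_Y = (272 - 2q_I)/4.
Ionix substitutes q_Y(q_I) into its own profit: π_I = q_I(372 - 2q_I - (272 - 2q_I)/2) - 100q_I = (236 - q_I)q_I - 100q_I.
Leader FOC: 136 - 2q_I = 0, so q_I = 68.
Then q_Y = (272 - 2·68)/4 = 34.

68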